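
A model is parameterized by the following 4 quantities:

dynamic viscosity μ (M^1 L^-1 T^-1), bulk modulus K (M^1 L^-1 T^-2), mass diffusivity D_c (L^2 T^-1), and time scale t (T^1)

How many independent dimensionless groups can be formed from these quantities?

There are 4 variables and 3 base dimensions (M, L, T).
The dimension matrix has rank 3.
Independent dimensionless groups: 4 − 3 = 1.

1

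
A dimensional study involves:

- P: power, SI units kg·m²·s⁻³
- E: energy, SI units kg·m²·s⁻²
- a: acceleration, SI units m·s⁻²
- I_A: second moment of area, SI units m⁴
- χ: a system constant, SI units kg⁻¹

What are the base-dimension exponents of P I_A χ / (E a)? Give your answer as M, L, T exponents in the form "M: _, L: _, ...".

M: -1, L: 3, T: 1

Collect each base-dimension exponent across the product:
  M: (1) − (1) − (0) + (0) + (-1) = -1
  L: (2) − (2) − (1) + (4) + (0) = 3
  T: (-3) − (-2) − (-2) + (0) + (0) = 1
So the dimensions are [M⁻¹ L³ T].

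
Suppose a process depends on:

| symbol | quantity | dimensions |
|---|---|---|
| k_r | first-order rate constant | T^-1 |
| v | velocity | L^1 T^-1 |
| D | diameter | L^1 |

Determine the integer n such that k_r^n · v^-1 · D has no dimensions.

1

Balance the T exponent: (-1)·n from k_r, plus −(-1) + (0) = 1 from the rest, must sum to zero.
−n + 1 = 0, so n = 1.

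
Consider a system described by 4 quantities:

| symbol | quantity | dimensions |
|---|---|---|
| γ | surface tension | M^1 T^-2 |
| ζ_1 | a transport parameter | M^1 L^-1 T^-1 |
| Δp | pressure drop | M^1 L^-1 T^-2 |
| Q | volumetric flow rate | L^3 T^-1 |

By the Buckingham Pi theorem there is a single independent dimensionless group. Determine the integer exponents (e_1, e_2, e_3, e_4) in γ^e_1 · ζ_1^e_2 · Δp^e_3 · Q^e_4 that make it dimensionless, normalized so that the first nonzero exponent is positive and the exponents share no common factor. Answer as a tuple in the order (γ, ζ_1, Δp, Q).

(3, -1, -2, -1)

M: e_1·(1) + e_2·(1) + e_3·(1) + e_4·(0) = 0
L: e_1·(0) + e_2·(-1) + e_3·(-1) + e_4·(3) = 0
T: e_1·(-2) + e_2·(-1) + e_3·(-2) + e_4·(-1) = 0
Solving this homogeneous linear system for the smallest-integer solution (first nonzero entry positive) gives (3, -1, -2, -1).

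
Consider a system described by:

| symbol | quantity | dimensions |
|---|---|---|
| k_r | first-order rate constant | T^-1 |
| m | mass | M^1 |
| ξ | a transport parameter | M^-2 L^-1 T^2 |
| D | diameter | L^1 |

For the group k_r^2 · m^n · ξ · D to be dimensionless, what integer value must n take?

2

Balance the M exponent: (1)·n from m, plus 2·(0) + (-2) + (0) = -2 from the rest, must sum to zero.
n − 2 = 0, so n = 2.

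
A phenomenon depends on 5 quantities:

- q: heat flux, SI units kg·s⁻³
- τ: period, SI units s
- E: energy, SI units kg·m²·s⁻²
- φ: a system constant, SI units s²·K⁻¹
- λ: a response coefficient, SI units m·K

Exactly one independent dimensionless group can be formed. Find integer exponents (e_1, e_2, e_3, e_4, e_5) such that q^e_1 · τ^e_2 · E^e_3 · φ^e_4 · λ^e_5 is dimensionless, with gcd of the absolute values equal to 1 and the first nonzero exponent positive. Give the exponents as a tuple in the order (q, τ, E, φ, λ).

(1, -3, -1, 2, 2)

M: e_1·(1) + e_2·(0) + e_3·(1) + e_4·(0) + e_5·(0) = 0
L: e_1·(0) + e_2·(0) + e_3·(2) + e_4·(0) + e_5·(1) = 0
T: e_1·(-3) + e_2·(1) + e_3·(-2) + e_4·(2) + e_5·(0) = 0
Θ: e_1·(0) + e_2·(0) + e_3·(0) + e_4·(-1) + e_5·(1) = 0
Solving this homogeneous linear system for the smallest-integer solution (first nonzero entry positive) gives (1, -3, -1, 2, 2).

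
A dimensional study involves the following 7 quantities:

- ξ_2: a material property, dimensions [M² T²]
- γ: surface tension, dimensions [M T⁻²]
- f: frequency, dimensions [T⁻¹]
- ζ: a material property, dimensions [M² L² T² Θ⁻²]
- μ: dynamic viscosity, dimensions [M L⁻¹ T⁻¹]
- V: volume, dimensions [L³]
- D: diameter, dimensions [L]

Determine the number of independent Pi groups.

3

There are 7 variables and 4 base dimensions (M, L, T, Θ).
The dimension matrix has rank 4.
Independent dimensionless groups: 7 − 4 = 3.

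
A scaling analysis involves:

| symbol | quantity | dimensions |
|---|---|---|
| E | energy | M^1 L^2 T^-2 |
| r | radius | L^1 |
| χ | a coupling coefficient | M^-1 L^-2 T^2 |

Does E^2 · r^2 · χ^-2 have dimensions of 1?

no

Sum the exponent of each base dimension across the product:
  M: 2·[E]_M + 2·[r]_M − 2·[χ]_M = 2·(1) + 2·(0) − 2·(-1) = 4
  L: 2·[E]_L + 2·[r]_L − 2·[χ]_L = 2·(2) + 2·(1) − 2·(-2) = 10
  T: 2·[E]_T + 2·[r]_T − 2·[χ]_T = 2·(-2) + 2·(0) − 2·(2) = -8
Net dimensions [M⁴ L¹⁰ T⁻⁸] ≠ [1] — not dimensionless.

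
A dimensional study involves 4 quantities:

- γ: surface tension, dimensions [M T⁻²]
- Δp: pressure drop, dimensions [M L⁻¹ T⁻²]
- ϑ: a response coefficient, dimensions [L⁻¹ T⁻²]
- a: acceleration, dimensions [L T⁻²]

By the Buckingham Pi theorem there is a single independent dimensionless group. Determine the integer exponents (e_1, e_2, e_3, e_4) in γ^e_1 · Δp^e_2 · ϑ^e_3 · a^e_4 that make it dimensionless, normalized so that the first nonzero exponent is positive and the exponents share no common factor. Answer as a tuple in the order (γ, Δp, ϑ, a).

M: e_1·(1) + e_2·(1) + e_3·(0) + e_4·(0) = 0
L: e_1·(0) + e_2·(-1) + e_3·(-1) + e_4·(1) = 0
T: e_1·(-2) + e_2·(-2) + e_3·(-2) + e_4·(-2) = 0
Solving this homogeneous linear system for the smallest-integer solution (first nonzero entry positive) gives (2, -2, 1, -1).

(2, -2, 1, -1)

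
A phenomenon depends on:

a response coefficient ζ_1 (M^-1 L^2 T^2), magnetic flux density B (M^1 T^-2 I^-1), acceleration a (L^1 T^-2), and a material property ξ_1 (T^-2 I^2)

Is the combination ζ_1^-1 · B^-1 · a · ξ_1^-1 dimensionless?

no

Sum the exponent of each base dimension across the product:
  M: −[ζ_1]_M − [B]_M + [a]_M − [ξ_1]_M = −(-1) − (1) + (0) − (0) = 0
  L: −[ζ_1]_L − [B]_L + [a]_L − [ξ_1]_L = −(2) − (0) + (1) − (0) = -1
  T: −[ζ_1]_T − [B]_T + [a]_T − [ξ_1]_T = −(2) − (-2) + (-2) − (-2) = 0
  I: −[ζ_1]_I − [B]_I + [a]_I − [ξ_1]_I = −(0) − (-1) + (0) − (2) = -1
Net dimensions [L⁻¹ I⁻¹] ≠ [1] — not dimensionless.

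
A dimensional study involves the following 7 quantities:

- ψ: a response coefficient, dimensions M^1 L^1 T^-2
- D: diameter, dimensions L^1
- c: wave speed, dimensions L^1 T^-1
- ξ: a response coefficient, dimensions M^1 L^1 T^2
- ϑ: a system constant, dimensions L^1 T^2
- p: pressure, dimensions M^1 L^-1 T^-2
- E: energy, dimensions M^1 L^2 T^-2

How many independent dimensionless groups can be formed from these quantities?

4

There are 7 variables and 3 base dimensions (M, L, T).
The dimension matrix has rank 3.
Independent dimensionless groups: 7 − 3 = 4.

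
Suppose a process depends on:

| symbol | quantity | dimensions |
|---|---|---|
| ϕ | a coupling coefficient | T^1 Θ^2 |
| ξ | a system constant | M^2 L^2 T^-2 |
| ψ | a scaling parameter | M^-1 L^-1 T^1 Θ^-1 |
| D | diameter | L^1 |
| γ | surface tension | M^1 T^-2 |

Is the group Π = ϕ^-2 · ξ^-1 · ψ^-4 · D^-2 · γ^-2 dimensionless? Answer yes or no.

Sum the exponent of each base dimension across the product:
  M: −2·[ϕ]_M − [ξ]_M − 4·[ψ]_M − 2·[D]_M − 2·[γ]_M = −2·(0) − (2) − 4·(-1) − 2·(0) − 2·(1) = 0
  L: −2·[ϕ]_L − [ξ]_L − 4·[ψ]_L − 2·[D]_L − 2·[γ]_L = −2·(0) − (2) − 4·(-1) − 2·(1) − 2·(0) = 0
  T: −2·[ϕ]_T − [ξ]_T − 4·[ψ]_T − 2·[D]_T − 2·[γ]_T = −2·(1) − (-2) − 4·(1) − 2·(0) − 2·(-2) = 0
  Θ: −2·[ϕ]_Θ − [ξ]_Θ − 4·[ψ]_Θ − 2·[D]_Θ − 2·[γ]_Θ = −2·(2) − (0) − 4·(-1) − 2·(0) − 2·(0) = 0
All base exponents vanish — dimensionless.

yes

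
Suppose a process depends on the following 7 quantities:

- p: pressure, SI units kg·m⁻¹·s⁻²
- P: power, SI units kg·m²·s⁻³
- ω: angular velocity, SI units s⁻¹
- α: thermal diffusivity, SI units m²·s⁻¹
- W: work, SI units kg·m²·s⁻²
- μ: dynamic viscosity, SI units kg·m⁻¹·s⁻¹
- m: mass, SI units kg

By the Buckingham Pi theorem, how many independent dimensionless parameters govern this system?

4

There are 7 variables and 3 base dimensions (M, L, T).
The dimension matrix has rank 3.
Independent dimensionless groups: 7 − 3 = 4.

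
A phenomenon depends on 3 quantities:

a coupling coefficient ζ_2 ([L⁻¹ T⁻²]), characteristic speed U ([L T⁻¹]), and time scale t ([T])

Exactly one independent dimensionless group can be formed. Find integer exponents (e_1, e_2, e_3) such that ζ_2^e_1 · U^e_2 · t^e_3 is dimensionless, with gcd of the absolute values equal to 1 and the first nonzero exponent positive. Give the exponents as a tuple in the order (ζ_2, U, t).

(1, 1, 3)

L: e_1·(-1) + e_2·(1) + e_3·(0) = 0
T: e_1·(-2) + e_2·(-1) + e_3·(1) = 0
Solving this homogeneous linear system for the smallest-integer solution (first nonzero entry positive) gives (1, 1, 3).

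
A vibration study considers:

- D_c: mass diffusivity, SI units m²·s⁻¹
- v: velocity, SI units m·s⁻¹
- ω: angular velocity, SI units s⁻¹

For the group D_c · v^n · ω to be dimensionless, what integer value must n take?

-2

Balance the L exponent: (1)·n from v, plus (2) + (0) = 2 from the rest, must sum to zero.
n + 2 = 0, so n = -2.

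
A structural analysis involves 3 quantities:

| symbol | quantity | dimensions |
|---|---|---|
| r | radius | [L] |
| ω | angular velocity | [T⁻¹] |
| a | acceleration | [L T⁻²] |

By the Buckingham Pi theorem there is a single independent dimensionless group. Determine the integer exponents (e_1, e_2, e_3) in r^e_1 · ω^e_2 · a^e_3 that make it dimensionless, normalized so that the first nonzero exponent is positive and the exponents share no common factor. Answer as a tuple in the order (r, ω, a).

(1, 2, -1)

L: e_1·(1) + e_2·(0) + e_3·(1) = 0
T: e_1·(0) + e_2·(-1) + e_3·(-2) = 0
Solving this homogeneous linear system for the smallest-integer solution (first nonzero entry positive) gives (1, 2, -1).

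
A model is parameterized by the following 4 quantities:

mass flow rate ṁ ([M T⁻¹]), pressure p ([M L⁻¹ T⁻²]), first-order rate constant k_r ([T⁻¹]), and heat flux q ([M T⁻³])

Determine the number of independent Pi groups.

There are 4 variables and 3 base dimensions (M, L, T).
The dimension matrix has rank 3.
Independent dimensionless groups: 4 − 3 = 1.

1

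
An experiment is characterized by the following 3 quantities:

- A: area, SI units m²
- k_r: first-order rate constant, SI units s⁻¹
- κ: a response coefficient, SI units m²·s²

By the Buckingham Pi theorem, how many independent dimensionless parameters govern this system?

There are 3 variables and 2 base dimensions (L, T).
The dimension matrix has rank 2.
Independent dimensionless groups: 3 − 2 = 1.

1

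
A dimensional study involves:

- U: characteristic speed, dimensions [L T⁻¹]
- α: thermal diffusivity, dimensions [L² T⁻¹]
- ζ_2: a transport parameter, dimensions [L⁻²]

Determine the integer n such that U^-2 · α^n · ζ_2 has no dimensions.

Balance the L exponent: (2)·n from α, plus −2·(1) + (-2) = -4 from the rest, must sum to zero.
2n − 4 = 0, so n = 2.

2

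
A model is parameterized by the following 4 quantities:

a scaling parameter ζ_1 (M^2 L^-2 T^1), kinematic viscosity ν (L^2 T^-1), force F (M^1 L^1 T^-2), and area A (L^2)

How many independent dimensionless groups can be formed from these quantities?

There are 4 variables and 3 base dimensions (M, L, T).
The dimension matrix has rank 3.
Independent dimensionless groups: 4 − 3 = 1.

1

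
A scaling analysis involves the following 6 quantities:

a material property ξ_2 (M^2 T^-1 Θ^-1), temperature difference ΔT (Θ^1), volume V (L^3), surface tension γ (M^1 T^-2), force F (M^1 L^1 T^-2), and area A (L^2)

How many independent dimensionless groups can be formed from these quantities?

There are 6 variables and 4 base dimensions (M, L, T, Θ).
The dimension matrix has rank 4.
Independent dimensionless groups: 6 − 4 = 2.

2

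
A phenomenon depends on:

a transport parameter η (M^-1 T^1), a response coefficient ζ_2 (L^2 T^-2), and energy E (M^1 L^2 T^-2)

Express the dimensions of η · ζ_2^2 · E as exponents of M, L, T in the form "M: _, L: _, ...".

Collect each base-dimension exponent across the product:
  M: (-1) + 2·(0) + (1) = 0
  L: (0) + 2·(2) + (2) = 6
  T: (1) + 2·(-2) + (-2) = -5
So the dimensions are [L⁶ T⁻⁵].

M: 0, L: 6, T: -5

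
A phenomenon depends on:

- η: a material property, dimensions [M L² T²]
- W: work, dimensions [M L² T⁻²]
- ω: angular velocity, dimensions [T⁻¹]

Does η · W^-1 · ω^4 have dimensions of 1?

yes

Sum the exponent of each base dimension across the product:
  M: [η]_M − [W]_M + 4·[ω]_M = (1) − (1) + 4·(0) = 0
  L: [η]_L − [W]_L + 4·[ω]_L = (2) − (2) + 4·(0) = 0
  T: [η]_T − [W]_T + 4·[ω]_T = (2) − (-2) + 4·(-1) = 0
All base exponents vanish — dimensionless.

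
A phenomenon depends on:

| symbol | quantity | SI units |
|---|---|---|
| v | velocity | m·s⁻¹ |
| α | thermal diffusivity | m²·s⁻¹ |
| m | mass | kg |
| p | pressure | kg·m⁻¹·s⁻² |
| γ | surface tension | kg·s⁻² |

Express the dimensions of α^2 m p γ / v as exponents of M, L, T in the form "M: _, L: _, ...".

M: 3, L: 2, T: -5

Collect each base-dimension exponent across the product:
  M: −(0) + 2·(0) + (1) + (1) + (1) = 3
  L: −(1) + 2·(2) + (0) + (-1) + (0) = 2
  T: −(-1) + 2·(-1) + (0) + (-2) + (-2) = -5
So the dimensions are [M³ L² T⁻⁵].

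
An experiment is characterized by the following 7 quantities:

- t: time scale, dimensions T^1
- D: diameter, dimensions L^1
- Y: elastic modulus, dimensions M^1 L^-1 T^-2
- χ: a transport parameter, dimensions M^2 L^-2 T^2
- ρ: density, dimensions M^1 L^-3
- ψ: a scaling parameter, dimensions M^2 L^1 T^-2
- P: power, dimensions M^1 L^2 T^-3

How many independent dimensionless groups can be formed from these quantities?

4

There are 7 variables and 3 base dimensions (M, L, T).
The dimension matrix has rank 3.
Independent dimensionless groups: 7 − 3 = 4.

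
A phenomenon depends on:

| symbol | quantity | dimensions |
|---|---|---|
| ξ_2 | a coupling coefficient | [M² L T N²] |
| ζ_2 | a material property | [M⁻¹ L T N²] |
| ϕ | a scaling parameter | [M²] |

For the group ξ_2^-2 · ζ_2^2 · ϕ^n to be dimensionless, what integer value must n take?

3

Balance the M exponent: (2)·n from ϕ, plus −2·(2) + 2·(-1) = -6 from the rest, must sum to zero.
2n − 6 = 0, so n = 3.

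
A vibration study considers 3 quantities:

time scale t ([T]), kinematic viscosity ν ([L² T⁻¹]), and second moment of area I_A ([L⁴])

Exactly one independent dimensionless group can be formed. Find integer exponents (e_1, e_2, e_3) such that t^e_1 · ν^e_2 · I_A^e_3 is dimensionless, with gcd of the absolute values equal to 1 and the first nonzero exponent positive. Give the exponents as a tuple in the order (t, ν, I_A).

(2, 2, -1)

L: e_1·(0) + e_2·(2) + e_3·(4) = 0
T: e_1·(1) + e_2·(-1) + e_3·(0) = 0
Solving this homogeneous linear system for the smallest-integer solution (first nonzero entry positive) gives (2, 2, -1).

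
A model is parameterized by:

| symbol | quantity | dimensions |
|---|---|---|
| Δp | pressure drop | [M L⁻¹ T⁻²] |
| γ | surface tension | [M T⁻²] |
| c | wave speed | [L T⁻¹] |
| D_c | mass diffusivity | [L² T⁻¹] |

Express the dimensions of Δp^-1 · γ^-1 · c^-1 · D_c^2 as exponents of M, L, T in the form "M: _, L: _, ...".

M: -2, L: 4, T: 3

Collect each base-dimension exponent across the product:
  M: −(1) − (1) − (0) + 2·(0) = -2
  L: −(-1) − (0) − (1) + 2·(2) = 4
  T: −(-2) − (-2) − (-1) + 2·(-1) = 3
So the dimensions are [M⁻² L⁴ T³].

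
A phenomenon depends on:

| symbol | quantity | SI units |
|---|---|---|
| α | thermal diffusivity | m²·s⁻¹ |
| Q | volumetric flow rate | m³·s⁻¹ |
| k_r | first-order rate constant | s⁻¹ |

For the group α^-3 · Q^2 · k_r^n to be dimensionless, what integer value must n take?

Balance the T exponent: (-1)·n from k_r, plus −3·(-1) + 2·(-1) = 1 from the rest, must sum to zero.
−n + 1 = 0, so n = 1.

1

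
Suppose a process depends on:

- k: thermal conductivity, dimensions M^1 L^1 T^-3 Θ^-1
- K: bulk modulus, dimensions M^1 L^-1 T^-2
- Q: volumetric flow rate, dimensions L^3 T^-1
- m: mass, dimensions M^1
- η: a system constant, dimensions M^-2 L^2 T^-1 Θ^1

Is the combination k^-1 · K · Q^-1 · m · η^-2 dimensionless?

Sum the exponent of each base dimension across the product:
  M: −[k]_M + [K]_M − [Q]_M + [m]_M − 2·[η]_M = −(1) + (1) − (0) + (1) − 2·(-2) = 5
  L: −[k]_L + [K]_L − [Q]_L + [m]_L − 2·[η]_L = −(1) + (-1) − (3) + (0) − 2·(2) = -9
  T: −[k]_T + [K]_T − [Q]_T + [m]_T − 2·[η]_T = −(-3) + (-2) − (-1) + (0) − 2·(-1) = 4
  Θ: −[k]_Θ + [K]_Θ − [Q]_Θ + [m]_Θ − 2·[η]_Θ = −(-1) + (0) − (0) + (0) − 2·(1) = -1
Net dimensions [M⁵ L⁻⁹ T⁴ Θ⁻¹] ≠ [1] — not dimensionless.

no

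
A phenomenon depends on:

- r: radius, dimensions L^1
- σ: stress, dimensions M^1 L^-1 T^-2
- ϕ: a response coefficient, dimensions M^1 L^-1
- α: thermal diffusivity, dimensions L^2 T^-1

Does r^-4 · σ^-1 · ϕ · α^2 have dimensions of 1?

Sum the exponent of each base dimension across the product:
  M: −4·[r]_M − [σ]_M + [ϕ]_M + 2·[α]_M = −4·(0) − (1) + (1) + 2·(0) = 0
  L: −4·[r]_L − [σ]_L + [ϕ]_L + 2·[α]_L = −4·(1) − (-1) + (-1) + 2·(2) = 0
  T: −4·[r]_T − [σ]_T + [ϕ]_T + 2·[α]_T = −4·(0) − (-2) + (0) + 2·(-1) = 0
All base exponents vanish — dimensionless.

yes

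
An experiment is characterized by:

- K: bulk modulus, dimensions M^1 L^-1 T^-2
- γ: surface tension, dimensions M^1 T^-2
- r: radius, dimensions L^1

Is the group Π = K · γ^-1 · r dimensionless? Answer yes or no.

yes

Sum the exponent of each base dimension across the product:
  M: [K]_M − [γ]_M + [r]_M = (1) − (1) + (0) = 0
  L: [K]_L − [γ]_L + [r]_L = (-1) − (0) + (1) = 0
  T: [K]_T − [γ]_T + [r]_T = (-2) − (-2) + (0) = 0
All base exponents vanish — dimensionless.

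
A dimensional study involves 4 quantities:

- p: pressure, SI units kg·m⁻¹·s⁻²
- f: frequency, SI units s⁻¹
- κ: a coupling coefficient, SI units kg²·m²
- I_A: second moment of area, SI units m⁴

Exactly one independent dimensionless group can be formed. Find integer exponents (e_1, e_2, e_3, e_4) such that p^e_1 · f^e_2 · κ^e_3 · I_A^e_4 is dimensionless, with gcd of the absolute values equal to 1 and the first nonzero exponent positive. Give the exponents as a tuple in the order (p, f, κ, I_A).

(2, -4, -1, 1)

M: e_1·(1) + e_2·(0) + e_3·(2) + e_4·(0) = 0
L: e_1·(-1) + e_2·(0) + e_3·(2) + e_4·(4) = 0
T: e_1·(-2) + e_2·(-1) + e_3·(0) + e_4·(0) = 0
Solving this homogeneous linear system for the smallest-integer solution (first nonzero entry positive) gives (2, -4, -1, 1).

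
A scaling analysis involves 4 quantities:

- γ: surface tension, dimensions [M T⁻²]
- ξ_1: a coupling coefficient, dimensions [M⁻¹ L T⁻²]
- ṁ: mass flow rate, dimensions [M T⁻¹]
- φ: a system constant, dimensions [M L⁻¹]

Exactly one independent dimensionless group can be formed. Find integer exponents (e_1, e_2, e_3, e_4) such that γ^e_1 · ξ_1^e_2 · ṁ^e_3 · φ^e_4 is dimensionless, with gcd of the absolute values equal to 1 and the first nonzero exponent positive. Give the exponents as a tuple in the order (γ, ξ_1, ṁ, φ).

(2, -1, -2, -1)

M: e_1·(1) + e_2·(-1) + e_3·(1) + e_4·(1) = 0
L: e_1·(0) + e_2·(1) + e_3·(0) + e_4·(-1) = 0
T: e_1·(-2) + e_2·(-2) + e_3·(-1) + e_4·(0) = 0
Solving this homogeneous linear system for the smallest-integer solution (first nonzero entry positive) gives (2, -1, -2, -1).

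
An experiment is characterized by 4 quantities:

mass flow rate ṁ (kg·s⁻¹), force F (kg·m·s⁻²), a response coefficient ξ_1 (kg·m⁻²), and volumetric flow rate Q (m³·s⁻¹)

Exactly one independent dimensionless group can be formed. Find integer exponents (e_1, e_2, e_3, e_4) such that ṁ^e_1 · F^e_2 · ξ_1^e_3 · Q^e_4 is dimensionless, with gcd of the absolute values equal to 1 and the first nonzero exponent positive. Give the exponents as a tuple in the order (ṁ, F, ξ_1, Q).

M: e_1·(1) + e_2·(1) + e_3·(1) + e_4·(0) = 0
L: e_1·(0) + e_2·(1) + e_3·(-2) + e_4·(3) = 0
T: e_1·(-1) + e_2·(-2) + e_3·(0) + e_4·(-1) = 0
Solving this homogeneous linear system for the smallest-integer solution (first nonzero entry positive) gives (3, -1, -2, -1).

(3, -1, -2, -1)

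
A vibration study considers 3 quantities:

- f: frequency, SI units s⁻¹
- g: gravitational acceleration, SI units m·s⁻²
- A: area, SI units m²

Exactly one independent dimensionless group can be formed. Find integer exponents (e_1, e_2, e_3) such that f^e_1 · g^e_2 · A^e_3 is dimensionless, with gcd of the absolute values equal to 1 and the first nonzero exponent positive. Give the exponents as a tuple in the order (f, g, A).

(4, -2, 1)

L: e_1·(0) + e_2·(1) + e_3·(2) = 0
T: e_1·(-1) + e_2·(-2) + e_3·(0) = 0
Solving this homogeneous linear system for the smallest-integer solution (first nonzero entry positive) gives (4, -2, 1).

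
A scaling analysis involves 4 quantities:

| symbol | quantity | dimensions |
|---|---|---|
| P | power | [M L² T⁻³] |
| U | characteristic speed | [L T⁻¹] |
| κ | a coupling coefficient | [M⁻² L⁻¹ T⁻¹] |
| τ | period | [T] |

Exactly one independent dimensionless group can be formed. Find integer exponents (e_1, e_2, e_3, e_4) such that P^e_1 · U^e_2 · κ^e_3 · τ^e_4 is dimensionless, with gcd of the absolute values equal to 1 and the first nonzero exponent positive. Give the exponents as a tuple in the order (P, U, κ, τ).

(2, -3, 1, 4)

M: e_1·(1) + e_2·(0) + e_3·(-2) + e_4·(0) = 0
L: e_1·(2) + e_2·(1) + e_3·(-1) + e_4·(0) = 0
T: e_1·(-3) + e_2·(-1) + e_3·(-1) + e_4·(1) = 0
Solving this homogeneous linear system for the smallest-integer solution (first nonzero entry positive) gives (2, -3, 1, 4).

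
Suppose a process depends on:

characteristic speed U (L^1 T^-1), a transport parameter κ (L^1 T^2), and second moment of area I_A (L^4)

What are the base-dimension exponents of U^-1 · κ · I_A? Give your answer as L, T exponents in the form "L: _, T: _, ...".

Collect each base-dimension exponent across the product:
  L: −(1) + (1) + (4) = 4
  T: −(-1) + (2) + (0) = 3
So the dimensions are [L⁴ T³].

L: 4, T: 3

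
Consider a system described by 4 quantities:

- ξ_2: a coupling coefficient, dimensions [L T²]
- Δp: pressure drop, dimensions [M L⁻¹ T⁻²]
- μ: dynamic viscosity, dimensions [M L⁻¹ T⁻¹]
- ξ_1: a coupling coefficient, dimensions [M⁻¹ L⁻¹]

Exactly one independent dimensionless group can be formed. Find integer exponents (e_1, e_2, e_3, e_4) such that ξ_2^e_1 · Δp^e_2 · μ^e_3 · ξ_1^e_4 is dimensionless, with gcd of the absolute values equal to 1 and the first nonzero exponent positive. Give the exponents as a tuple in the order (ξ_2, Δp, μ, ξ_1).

M: e_1·(0) + e_2·(1) + e_3·(1) + e_4·(-1) = 0
L: e_1·(1) + e_2·(-1) + e_3·(-1) + e_4·(-1) = 0
T: e_1·(2) + e_2·(-2) + e_3·(-1) + e_4·(0) = 0
Solving this homogeneous linear system for the smallest-integer solution (first nonzero entry positive) gives (2, 3, -2, 1).

(2, 3, -2, 1)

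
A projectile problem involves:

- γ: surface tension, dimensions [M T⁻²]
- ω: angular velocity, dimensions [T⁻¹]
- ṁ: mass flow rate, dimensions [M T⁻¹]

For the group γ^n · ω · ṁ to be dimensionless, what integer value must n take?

Balance the M exponent: (1)·n from γ, plus (0) + (1) = 1 from the rest, must sum to zero.
n + 1 = 0, so n = -1.

-1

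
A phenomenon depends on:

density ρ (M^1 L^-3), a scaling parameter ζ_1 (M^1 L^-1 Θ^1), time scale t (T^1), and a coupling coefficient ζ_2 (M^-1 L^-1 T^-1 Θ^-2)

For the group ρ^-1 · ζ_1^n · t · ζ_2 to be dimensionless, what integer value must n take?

Balance the M exponent: (1)·n from ζ_1, plus −(1) + (0) + (-1) = -2 from the rest, must sum to zero.
n − 2 = 0, so n = 2.

2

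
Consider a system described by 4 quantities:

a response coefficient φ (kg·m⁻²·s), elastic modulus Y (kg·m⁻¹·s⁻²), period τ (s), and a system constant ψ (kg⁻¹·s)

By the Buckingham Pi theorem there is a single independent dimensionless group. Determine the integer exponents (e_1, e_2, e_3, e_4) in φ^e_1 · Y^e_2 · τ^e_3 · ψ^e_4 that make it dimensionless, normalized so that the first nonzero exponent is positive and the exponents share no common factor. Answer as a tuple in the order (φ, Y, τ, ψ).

(1, -2, -4, -1)

M: e_1·(1) + e_2·(1) + e_3·(0) + e_4·(-1) = 0
L: e_1·(-2) + e_2·(-1) + e_3·(0) + e_4·(0) = 0
T: e_1·(1) + e_2·(-2) + e_3·(1) + e_4·(1) = 0
Solving this homogeneous linear system for the smallest-integer solution (first nonzero entry positive) gives (1, -2, -4, -1).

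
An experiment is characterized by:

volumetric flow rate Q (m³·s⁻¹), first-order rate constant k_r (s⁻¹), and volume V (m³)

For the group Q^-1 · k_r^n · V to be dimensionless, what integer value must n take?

Balance the T exponent: (-1)·n from k_r, plus −(-1) + (0) = 1 from the rest, must sum to zero.
−n + 1 = 0, so n = 1.

1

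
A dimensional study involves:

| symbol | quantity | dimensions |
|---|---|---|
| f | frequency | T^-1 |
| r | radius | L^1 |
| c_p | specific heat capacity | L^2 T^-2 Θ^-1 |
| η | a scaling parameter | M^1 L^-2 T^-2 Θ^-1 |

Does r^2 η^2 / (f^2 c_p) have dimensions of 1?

no

Sum the exponent of each base dimension across the product:
  M: −2·[f]_M + 2·[r]_M − [c_p]_M + 2·[η]_M = −2·(0) + 2·(0) − (0) + 2·(1) = 2
  L: −2·[f]_L + 2·[r]_L − [c_p]_L + 2·[η]_L = −2·(0) + 2·(1) − (2) + 2·(-2) = -4
  T: −2·[f]_T + 2·[r]_T − [c_p]_T + 2·[η]_T = −2·(-1) + 2·(0) − (-2) + 2·(-2) = 0
  Θ: −2·[f]_Θ + 2·[r]_Θ − [c_p]_Θ + 2·[η]_Θ = −2·(0) + 2·(0) − (-1) + 2·(-1) = -1
Net dimensions [M² L⁻⁴ Θ⁻¹] ≠ [1] — not dimensionless.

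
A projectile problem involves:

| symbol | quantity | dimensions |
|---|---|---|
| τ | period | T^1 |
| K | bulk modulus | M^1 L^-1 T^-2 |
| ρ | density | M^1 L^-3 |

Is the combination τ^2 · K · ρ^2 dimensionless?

no

Sum the exponent of each base dimension across the product:
  M: 2·[τ]_M + [K]_M + 2·[ρ]_M = 2·(0) + (1) + 2·(1) = 3
  L: 2·[τ]_L + [K]_L + 2·[ρ]_L = 2·(0) + (-1) + 2·(-3) = -7
  T: 2·[τ]_T + [K]_T + 2·[ρ]_T = 2·(1) + (-2) + 2·(0) = 0
Net dimensions [M³ L⁻⁷] ≠ [1] — not dimensionless.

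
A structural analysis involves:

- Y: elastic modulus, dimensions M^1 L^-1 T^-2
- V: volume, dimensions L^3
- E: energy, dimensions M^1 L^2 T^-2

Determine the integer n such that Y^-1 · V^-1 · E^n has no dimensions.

Balance the M exponent: (1)·n from E, plus −(1) − (0) = -1 from the rest, must sum to zero.
n − 1 = 0, so n = 1.

1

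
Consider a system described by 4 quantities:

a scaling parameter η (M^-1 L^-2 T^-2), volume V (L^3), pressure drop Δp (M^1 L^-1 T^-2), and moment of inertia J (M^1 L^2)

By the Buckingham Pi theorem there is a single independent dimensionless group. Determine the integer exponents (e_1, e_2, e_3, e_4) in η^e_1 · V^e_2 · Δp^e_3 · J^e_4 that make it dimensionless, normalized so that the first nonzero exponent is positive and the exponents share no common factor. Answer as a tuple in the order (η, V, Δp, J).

(1, -1, -1, 2)

M: e_1·(-1) + e_2·(0) + e_3·(1) + e_4·(1) = 0
L: e_1·(-2) + e_2·(3) + e_3·(-1) + e_4·(2) = 0
T: e_1·(-2) + e_2·(0) + e_3·(-2) + e_4·(0) = 0
Solving this homogeneous linear system for the smallest-integer solution (first nonzero entry positive) gives (1, -1, -1, 2).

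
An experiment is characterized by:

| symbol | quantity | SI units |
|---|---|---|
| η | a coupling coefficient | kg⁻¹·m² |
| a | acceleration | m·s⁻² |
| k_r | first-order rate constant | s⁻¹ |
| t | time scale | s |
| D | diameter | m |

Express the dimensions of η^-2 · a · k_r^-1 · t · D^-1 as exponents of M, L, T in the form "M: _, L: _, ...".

M: 2, L: -4, T: 0

Collect each base-dimension exponent across the product:
  M: −2·(-1) + (0) − (0) + (0) − (0) = 2
  L: −2·(2) + (1) − (0) + (0) − (1) = -4
  T: −2·(0) + (-2) − (-1) + (1) − (0) = 0
So the dimensions are [M² L⁻⁴].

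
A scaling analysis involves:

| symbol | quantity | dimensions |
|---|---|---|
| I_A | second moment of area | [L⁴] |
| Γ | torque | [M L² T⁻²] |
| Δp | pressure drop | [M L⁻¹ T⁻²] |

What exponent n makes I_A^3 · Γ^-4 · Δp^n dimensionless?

4

Balance the M exponent: (1)·n from Δp, plus 3·(0) − 4·(1) = -4 from the rest, must sum to zero.
n − 4 = 0, so n = 4.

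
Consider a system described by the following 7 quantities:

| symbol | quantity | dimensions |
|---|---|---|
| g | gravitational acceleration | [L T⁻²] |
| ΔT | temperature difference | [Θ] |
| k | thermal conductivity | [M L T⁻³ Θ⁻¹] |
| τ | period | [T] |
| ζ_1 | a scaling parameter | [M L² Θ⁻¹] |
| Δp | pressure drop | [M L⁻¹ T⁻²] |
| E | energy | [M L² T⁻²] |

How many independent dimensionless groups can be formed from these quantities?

3

There are 7 variables and 4 base dimensions (M, L, T, Θ).
The dimension matrix has rank 4.
Independent dimensionless groups: 7 − 4 = 3.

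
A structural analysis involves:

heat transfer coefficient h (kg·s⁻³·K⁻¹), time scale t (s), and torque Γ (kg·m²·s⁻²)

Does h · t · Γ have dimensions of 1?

Sum the exponent of each base dimension across the product:
  M: [h]_M + [t]_M + [Γ]_M = (1) + (0) + (1) = 2
  L: [h]_L + [t]_L + [Γ]_L = (0) + (0) + (2) = 2
  T: [h]_T + [t]_T + [Γ]_T = (-3) + (1) + (-2) = -4
  Θ: [h]_Θ + [t]_Θ + [Γ]_Θ = (-1) + (0) + (0) = -1
Net dimensions [M² L² T⁻⁴ Θ⁻¹] ≠ [1] — not dimensionless.

no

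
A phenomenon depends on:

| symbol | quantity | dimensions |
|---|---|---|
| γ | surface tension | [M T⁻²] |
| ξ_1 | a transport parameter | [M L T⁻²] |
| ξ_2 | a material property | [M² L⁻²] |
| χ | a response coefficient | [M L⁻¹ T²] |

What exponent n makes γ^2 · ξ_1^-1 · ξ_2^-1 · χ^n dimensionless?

Balance the M exponent: (1)·n from χ, plus 2·(1) − (1) − (2) = -1 from the rest, must sum to zero.
n − 1 = 0, so n = 1.

1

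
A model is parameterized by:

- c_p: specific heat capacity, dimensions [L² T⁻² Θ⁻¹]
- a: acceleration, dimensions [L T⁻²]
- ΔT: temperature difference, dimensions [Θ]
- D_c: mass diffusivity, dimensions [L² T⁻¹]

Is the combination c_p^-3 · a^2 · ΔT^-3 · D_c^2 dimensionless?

Sum the exponent of each base dimension across the product:
  M: −3·[c_p]_M + 2·[a]_M − 3·[ΔT]_M + 2·[D_c]_M = −3·(0) + 2·(0) − 3·(0) + 2·(0) = 0
  L: −3·[c_p]_L + 2·[a]_L − 3·[ΔT]_L + 2·[D_c]_L = −3·(2) + 2·(1) − 3·(0) + 2·(2) = 0
  T: −3·[c_p]_T + 2·[a]_T − 3·[ΔT]_T + 2·[D_c]_T = −3·(-2) + 2·(-2) − 3·(0) + 2·(-1) = 0
  Θ: −3·[c_p]_Θ + 2·[a]_Θ − 3·[ΔT]_Θ + 2·[D_c]_Θ = −3·(-1) + 2·(0) − 3·(1) + 2·(0) = 0
All base exponents vanish — dimensionless.

yes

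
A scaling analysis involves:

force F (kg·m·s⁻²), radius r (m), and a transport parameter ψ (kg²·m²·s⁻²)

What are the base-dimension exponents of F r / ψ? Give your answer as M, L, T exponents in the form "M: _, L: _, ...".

Collect each base-dimension exponent across the product:
  M: (1) + (0) − (2) = -1
  L: (1) + (1) − (2) = 0
  T: (-2) + (0) − (-2) = 0
So the dimensions are [M⁻¹].

M: -1, L: 0, T: 0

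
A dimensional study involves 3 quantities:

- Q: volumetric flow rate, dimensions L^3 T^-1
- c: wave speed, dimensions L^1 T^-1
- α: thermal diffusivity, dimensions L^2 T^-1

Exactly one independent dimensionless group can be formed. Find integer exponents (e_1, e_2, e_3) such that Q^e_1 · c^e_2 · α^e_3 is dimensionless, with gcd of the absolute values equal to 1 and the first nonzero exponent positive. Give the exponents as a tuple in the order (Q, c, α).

(1, 1, -2)

L: e_1·(3) + e_2·(1) + e_3·(2) = 0
T: e_1·(-1) + e_2·(-1) + e_3·(-1) = 0
Solving this homogeneous linear system for the smallest-integer solution (first nonzero entry positive) gives (1, 1, -2).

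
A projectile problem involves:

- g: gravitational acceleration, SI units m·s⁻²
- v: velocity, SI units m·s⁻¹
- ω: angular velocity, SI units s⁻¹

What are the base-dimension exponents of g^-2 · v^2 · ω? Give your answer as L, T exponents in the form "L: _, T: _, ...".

L: 0, T: 1

Collect each base-dimension exponent across the product:
  L: −2·(1) + 2·(1) + (0) = 0
  T: −2·(-2) + 2·(-1) + (-1) = 1
So the dimensions are [T].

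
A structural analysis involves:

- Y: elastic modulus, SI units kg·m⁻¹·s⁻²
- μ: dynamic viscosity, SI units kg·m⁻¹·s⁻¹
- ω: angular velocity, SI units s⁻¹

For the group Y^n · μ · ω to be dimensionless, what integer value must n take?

-1

Balance the M exponent: (1)·n from Y, plus (1) + (0) = 1 from the rest, must sum to zero.
n + 1 = 0, so n = -1.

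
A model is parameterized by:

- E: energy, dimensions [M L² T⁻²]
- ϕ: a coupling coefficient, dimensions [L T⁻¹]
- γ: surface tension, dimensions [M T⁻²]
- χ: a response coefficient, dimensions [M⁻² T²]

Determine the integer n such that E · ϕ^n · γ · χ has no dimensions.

-2

Balance the L exponent: (1)·n from ϕ, plus (2) + (0) + (0) = 2 from the rest, must sum to zero.
n + 2 = 0, so n = -2.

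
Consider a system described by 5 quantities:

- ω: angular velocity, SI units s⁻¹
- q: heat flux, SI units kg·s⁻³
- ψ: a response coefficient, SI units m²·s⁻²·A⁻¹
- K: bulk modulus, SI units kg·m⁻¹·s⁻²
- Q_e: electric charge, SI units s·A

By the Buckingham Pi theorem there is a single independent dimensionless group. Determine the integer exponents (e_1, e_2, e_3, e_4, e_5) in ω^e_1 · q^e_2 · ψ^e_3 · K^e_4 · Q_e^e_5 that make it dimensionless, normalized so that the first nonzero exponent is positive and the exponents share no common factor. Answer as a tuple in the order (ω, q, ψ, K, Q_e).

M: e_1·(0) + e_2·(1) + e_3·(0) + e_4·(1) + e_5·(0) = 0
L: e_1·(0) + e_2·(0) + e_3·(2) + e_4·(-1) + e_5·(0) = 0
T: e_1·(-1) + e_2·(-3) + e_3·(-2) + e_4·(-2) + e_5·(1) = 0
I: e_1·(0) + e_2·(0) + e_3·(-1) + e_4·(0) + e_5·(1) = 0
Solving this homogeneous linear system for the smallest-integer solution (first nonzero entry positive) gives (1, -2, 1, 2, 1).

(1, -2, 1, 2, 1)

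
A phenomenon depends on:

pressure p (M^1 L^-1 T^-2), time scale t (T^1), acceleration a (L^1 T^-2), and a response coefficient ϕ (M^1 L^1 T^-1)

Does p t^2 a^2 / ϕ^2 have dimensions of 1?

Sum the exponent of each base dimension across the product:
  M: [p]_M + 2·[t]_M + 2·[a]_M − 2·[ϕ]_M = (1) + 2·(0) + 2·(0) − 2·(1) = -1
  L: [p]_L + 2·[t]_L + 2·[a]_L − 2·[ϕ]_L = (-1) + 2·(0) + 2·(1) − 2·(1) = -1
  T: [p]_T + 2·[t]_T + 2·[a]_T − 2·[ϕ]_T = (-2) + 2·(1) + 2·(-2) − 2·(-1) = -2
Net dimensions [M⁻¹ L⁻¹ T⁻²] ≠ [1] — not dimensionless.

no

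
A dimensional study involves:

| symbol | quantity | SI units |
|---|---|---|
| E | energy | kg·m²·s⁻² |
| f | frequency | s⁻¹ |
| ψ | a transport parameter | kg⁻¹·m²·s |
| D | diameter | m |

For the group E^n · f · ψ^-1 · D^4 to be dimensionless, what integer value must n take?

-1

Balance the M exponent: (1)·n from E, plus (0) − (-1) + 4·(0) = 1 from the rest, must sum to zero.
n + 1 = 0, so n = -1.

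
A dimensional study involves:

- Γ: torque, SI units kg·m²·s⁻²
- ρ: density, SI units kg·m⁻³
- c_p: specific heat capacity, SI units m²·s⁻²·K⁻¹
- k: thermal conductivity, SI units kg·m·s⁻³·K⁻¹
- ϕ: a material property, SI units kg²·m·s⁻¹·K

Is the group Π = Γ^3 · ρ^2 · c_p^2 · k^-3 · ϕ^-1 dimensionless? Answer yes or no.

Sum the exponent of each base dimension across the product:
  M: 3·[Γ]_M + 2·[ρ]_M + 2·[c_p]_M − 3·[k]_M − [ϕ]_M = 3·(1) + 2·(1) + 2·(0) − 3·(1) − (2) = 0
  L: 3·[Γ]_L + 2·[ρ]_L + 2·[c_p]_L − 3·[k]_L − [ϕ]_L = 3·(2) + 2·(-3) + 2·(2) − 3·(1) − (1) = 0
  T: 3·[Γ]_T + 2·[ρ]_T + 2·[c_p]_T − 3·[k]_T − [ϕ]_T = 3·(-2) + 2·(0) + 2·(-2) − 3·(-3) − (-1) = 0
  Θ: 3·[Γ]_Θ + 2·[ρ]_Θ + 2·[c_p]_Θ − 3·[k]_Θ − [ϕ]_Θ = 3·(0) + 2·(0) + 2·(-1) − 3·(-1) − (1) = 0
All base exponents vanish — dimensionless.

yes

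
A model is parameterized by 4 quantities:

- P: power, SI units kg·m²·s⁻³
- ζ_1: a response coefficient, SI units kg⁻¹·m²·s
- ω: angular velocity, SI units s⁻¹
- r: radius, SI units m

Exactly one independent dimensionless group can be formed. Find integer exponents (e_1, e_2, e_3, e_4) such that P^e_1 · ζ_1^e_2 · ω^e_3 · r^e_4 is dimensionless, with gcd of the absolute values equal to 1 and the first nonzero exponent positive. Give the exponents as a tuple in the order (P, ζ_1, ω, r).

M: e_1·(1) + e_2·(-1) + e_3·(0) + e_4·(0) = 0
L: e_1·(2) + e_2·(2) + e_3·(0) + e_4·(1) = 0
T: e_1·(-3) + e_2·(1) + e_3·(-1) + e_4·(0) = 0
Solving this homogeneous linear system for the smallest-integer solution (first nonzero entry positive) gives (1, 1, -2, -4).

(1, 1, -2, -4)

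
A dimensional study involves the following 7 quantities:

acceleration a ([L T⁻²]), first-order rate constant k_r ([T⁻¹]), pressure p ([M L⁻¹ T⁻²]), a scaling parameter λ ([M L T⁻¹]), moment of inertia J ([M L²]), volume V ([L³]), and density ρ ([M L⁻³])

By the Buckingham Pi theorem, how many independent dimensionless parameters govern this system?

There are 7 variables and 3 base dimensions (M, L, T).
The dimension matrix has rank 3.
Independent dimensionless groups: 7 − 3 = 4.

4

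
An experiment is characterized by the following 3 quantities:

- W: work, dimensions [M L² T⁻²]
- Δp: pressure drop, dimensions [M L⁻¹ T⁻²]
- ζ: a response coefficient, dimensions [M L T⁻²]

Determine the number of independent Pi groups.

1

There are 3 variables and 3 base dimensions (M, L, T).
The dimension matrix has rank 2 (less than 3: the dimension vectors are linearly dependent).
Independent dimensionless groups: 3 − 2 = 1.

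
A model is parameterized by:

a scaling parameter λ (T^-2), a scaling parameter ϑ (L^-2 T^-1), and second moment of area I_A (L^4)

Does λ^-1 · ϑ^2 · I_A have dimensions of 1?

yes

Sum the exponent of each base dimension across the product:
  L: −[λ]_L + 2·[ϑ]_L + [I_A]_L = −(0) + 2·(-2) + (4) = 0
  T: −[λ]_T + 2·[ϑ]_T + [I_A]_T = −(-2) + 2·(-1) + (0) = 0
All base exponents vanish — dimensionless.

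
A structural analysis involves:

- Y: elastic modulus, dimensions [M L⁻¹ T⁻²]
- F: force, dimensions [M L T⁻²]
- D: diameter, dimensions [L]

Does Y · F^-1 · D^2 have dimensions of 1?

yes

Sum the exponent of each base dimension across the product:
  M: [Y]_M − [F]_M + 2·[D]_M = (1) − (1) + 2·(0) = 0
  L: [Y]_L − [F]_L + 2·[D]_L = (-1) − (1) + 2·(1) = 0
  T: [Y]_T − [F]_T + 2·[D]_T = (-2) − (-2) + 2·(0) = 0
  Θ: [Y]_Θ − [F]_Θ + 2·[D]_Θ = (0) − (0) + 2·(0) = 0
All base exponents vanish — dimensionless.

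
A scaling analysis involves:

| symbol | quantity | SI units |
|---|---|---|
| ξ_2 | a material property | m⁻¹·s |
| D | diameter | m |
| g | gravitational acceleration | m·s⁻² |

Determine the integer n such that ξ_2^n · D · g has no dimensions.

2

Balance the L exponent: (-1)·n from ξ_2, plus (1) + (1) = 2 from the rest, must sum to zero.
−n + 2 = 0, so n = 2.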